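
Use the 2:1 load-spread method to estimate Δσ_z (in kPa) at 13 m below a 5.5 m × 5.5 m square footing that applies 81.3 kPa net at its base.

By the 2:1 method the load spreads at 1 horizontal : 2 vertical, so at depth z the loaded area has grown by z in each plan dimension:
Δσ = qBL/((B+z)(L+z)) = 81.3×5.5×5.5/((5.5+13)(5.5+13)) = 7.1858 kPa

Δσ_z ≈ 7.19 kPa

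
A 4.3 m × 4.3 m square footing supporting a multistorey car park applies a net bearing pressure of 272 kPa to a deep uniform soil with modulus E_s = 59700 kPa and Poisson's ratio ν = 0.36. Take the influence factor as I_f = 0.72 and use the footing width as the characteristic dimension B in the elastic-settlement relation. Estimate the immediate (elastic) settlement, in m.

Immediate (elastic) settlement: S_e = q·B·(1−ν²)/E_s · I_f.
S_e = 272 × 4.3 × (1 − 0.36²) / 59700 × 0.72
    = 272 × 4.3 × 0.8704 / 59700 × 0.72
    = 0.01228 m

S_e ≈ 0.0123 m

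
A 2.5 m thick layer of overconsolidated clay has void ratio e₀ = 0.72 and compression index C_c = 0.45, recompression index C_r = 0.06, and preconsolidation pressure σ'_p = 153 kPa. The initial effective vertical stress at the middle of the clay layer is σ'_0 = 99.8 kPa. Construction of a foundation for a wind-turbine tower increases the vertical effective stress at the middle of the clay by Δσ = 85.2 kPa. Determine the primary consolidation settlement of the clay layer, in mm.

Final effective stress: σ'_f = 99.8 + 85.2 = 185 kPa.
σ'_f = 185 > σ'_p = 153 kPa, so the stress path crosses the preconsolidation pressure — recompression up to σ'_p, then virgin compression beyond:
S_c = H/(1+e₀)·[C_r·log₁₀(σ'_p/σ'_0) + C_c·log₁₀(σ'_f/σ'_p)]
    = 2.5/1.72 × [0.06×log₁₀(153/99.8) + 0.45×log₁₀(185/153)]
    = 1.4535 × [0.011134 + 0.037116] = 0.07013 m

S_c ≈ 70.1 mm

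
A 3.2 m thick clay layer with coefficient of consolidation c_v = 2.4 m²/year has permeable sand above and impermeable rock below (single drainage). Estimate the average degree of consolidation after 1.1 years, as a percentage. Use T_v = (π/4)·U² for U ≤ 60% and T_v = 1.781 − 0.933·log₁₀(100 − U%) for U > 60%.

Drainage path length: H_d = H = 3.2 m (single drainage).
T_v = c_v·t/H_d² = 2.4×1.1/3.2² = 0.25781.
T_v = 0.25781 corresponds to the U ≤ 60% branch:
U = √(4T_v/π) = 0.5729

U ≈ 57.3 %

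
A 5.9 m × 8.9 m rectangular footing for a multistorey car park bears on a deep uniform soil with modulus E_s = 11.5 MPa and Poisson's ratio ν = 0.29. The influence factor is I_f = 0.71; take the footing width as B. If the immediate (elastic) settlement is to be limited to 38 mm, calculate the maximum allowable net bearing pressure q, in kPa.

q ≈ 114 kPa

E_s = 11.5 MPa = 11500 kPa.
S_e = q·B·(1−ν²)/E_s · I_f  ⇒  q = S_e·E_s / (B·(1−ν²)·I_f).
q = 0.038 × 11500 / (5.9 × 0.9159 × 0.71) = 113.9 kPa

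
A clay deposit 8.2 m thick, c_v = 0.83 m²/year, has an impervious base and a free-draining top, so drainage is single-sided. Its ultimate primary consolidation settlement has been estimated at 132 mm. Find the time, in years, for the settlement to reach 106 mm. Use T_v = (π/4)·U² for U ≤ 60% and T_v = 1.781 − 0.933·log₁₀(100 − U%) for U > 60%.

t ≈ 46.4 years

Drainage path length: H_d = H = 8.2 m (single drainage).
U = S(t)/S_ult = 106/132 = 0.803.
U > 60%: T_v = 1.781 − 0.933·log₁₀(100 − 80.303) = 0.57333.
t = T_v·H_d²/c_v = 0.57333×8.2²/0.83 = 46.45 years.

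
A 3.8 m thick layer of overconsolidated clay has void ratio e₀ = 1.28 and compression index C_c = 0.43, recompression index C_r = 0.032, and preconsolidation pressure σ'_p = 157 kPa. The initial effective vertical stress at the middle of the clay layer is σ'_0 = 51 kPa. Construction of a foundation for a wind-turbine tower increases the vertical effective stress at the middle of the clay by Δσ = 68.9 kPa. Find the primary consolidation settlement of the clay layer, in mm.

S_c ≈ 19.8 mm

Final effective stress: σ'_f = 51 + 68.9 = 119.9 kPa.
σ'_f = 119.9 ≤ σ'_p = 157 kPa, so the clay remains overconsolidated and only the recompression index applies:
S_c = C_r·H/(1+e₀)·log₁₀(σ'_f/σ'_0) = 0.032×3.8/2.28×log₁₀(119.9/51)
    = 0.053334 × 0.37125 = 0.0198 m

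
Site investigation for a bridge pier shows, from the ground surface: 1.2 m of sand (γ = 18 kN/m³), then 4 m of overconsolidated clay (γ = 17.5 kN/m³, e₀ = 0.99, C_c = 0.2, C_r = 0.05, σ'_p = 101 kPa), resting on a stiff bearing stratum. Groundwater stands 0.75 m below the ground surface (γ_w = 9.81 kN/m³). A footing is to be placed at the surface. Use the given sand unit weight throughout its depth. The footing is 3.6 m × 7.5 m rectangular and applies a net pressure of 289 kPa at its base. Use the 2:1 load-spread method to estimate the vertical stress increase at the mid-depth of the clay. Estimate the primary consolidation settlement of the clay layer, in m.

S_c ≈ 0.106 m

Mid-depth of clay below the ground surface: z = 1.2 + 4/2 = 3.2 m.
Total vertical stress at mid-clay: σ_v = 18×1.2 + 17.5×2 = 56.6 kPa.
Pore pressure: u = 9.81×(3.2 − 0.75) = 24.035 kPa.
Initial effective stress: σ'_0 = σ_v − u = 56.6 − 24.035 = 32.565 kPa.
Stress increase at mid-clay by the 2:1 spreading method:
Δσ = qBL/((B+z)(L+z)) = 289×3.6×7.5/((3.6+3.2)(7.5+3.2)) = 107.24 kPa
Final effective stress: σ'_f = 32.565 + 107.24 = 139.81 kPa.
σ'_f = 139.81 > σ'_p = 101 kPa, so the stress path crosses the preconsolidation pressure — recompression up to σ'_p, then virgin compression beyond:
S_c = H/(1+e₀)·[C_r·log₁₀(σ'_p/σ'_0) + C_c·log₁₀(σ'_f/σ'_p)]
    = 4/1.99 × [0.05×log₁₀(101/32.565) + 0.2×log₁₀(139.81/101)]
    = 2.0101 × [0.024579 + 0.028243] = 0.1062 m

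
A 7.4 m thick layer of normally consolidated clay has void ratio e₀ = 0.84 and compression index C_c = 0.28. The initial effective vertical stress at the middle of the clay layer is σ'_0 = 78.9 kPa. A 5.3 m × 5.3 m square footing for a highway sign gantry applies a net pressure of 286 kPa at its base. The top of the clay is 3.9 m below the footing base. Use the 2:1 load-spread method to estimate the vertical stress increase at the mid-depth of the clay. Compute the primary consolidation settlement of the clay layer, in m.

S_c ≈ 0.233 m

Mid-depth of clay below the footing base: z = 3.9 + 7.4/2 = 7.6 m.
Stress increase at mid-clay by the 2:1 spreading method:
Δσ = qBL/((B+z)(L+z)) = 286×5.3×5.3/((5.3+7.6)(5.3+7.6)) = 48.277 kPa
Final effective stress: σ'_f = σ'_0 + Δσ = 78.9 + 48.277 = 127.18 kPa.
Normally consolidated clay, so the full stress increment lies on the virgin compression line:
S_c = C_c·H/(1+e₀)·log₁₀(σ'_f/σ'_0) = 0.28×7.4/(1+0.84)×log₁₀(127.18/78.9)
    = 1.1261 × 0.20734 = 0.2335 m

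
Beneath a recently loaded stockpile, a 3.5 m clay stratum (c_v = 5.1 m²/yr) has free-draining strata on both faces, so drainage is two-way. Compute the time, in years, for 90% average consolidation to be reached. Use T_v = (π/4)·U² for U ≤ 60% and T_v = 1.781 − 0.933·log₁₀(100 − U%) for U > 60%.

Drainage path length: H_d = H/2 = 1.75 m (double drainage).
U > 60%: T_v = 1.781 − 0.933·log₁₀(100 − 90) = 0.848.
t = T_v·H_d²/c_v = 0.848×1.75²/5.1 = 0.5092 years.

t ≈ 0.509 years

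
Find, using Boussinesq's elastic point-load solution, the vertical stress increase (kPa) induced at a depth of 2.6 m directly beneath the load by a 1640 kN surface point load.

Boussinesq vertical stress below a point load on an elastic half-space:
Δσ_z = 3P/(2πz²) · [1 + (r/z)²]^(−5/2)
r/z = 0/2.6 = 0; [1+(r/z)²]^(−5/2) = 1.
Δσ_z = 3×1640/(2π×2.6²) × 1 = 115.83 × 1 = 115.8 kPa

Δσ_z ≈ 116 kPa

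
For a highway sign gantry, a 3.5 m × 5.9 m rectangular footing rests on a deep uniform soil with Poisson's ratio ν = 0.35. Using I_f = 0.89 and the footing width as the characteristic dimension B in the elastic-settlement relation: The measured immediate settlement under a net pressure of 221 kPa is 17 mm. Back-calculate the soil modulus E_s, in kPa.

S_e = q·B·(1−ν²)/E_s · I_f  ⇒  E_s = q·B·(1−ν²)·I_f / S_e.
E_s = 221 × 3.5 × 0.8775 × 0.89 / 0.017 = 35530 kPa

E_s ≈ 35500 kPa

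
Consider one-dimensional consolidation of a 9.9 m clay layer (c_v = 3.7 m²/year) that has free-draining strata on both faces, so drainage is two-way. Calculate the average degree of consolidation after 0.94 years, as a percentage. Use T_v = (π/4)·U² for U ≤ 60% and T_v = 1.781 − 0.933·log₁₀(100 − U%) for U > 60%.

U ≈ 42.5 %

Drainage path length: H_d = H/2 = 4.95 m (double drainage).
T_v = c_v·t/H_d² = 3.7×0.94/4.95² = 0.14194.
T_v = 0.14194 corresponds to the U ≤ 60% branch:
U = √(4T_v/π) = 0.4251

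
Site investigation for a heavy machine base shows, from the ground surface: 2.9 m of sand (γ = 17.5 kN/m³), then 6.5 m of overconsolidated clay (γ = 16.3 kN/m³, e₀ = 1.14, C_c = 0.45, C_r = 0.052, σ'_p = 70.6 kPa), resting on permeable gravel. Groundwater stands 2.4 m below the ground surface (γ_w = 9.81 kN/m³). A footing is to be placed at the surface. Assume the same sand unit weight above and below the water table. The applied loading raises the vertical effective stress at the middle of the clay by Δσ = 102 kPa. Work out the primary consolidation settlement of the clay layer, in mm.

S_c ≈ 522 mm

Mid-depth of clay below the ground surface: z = 2.9 + 6.5/2 = 6.15 m.
Total vertical stress at mid-clay: σ_v = 17.5×2.9 + 16.3×3.25 = 103.72 kPa.
Pore pressure: u = 9.81×(6.15 − 2.4) = 36.788 kPa.
Initial effective stress: σ'_0 = σ_v − u = 103.72 − 36.788 = 66.932 kPa.
Final effective stress: σ'_f = 66.932 + 102 = 168.93 kPa.
σ'_f = 168.93 > σ'_p = 70.6 kPa, so the stress path crosses the preconsolidation pressure — recompression up to σ'_p, then virgin compression beyond:
S_c = H/(1+e₀)·[C_r·log₁₀(σ'_p/σ'_0) + C_c·log₁₀(σ'_f/σ'_p)]
    = 6.5/2.14 × [0.052×log₁₀(70.6/66.932) + 0.45×log₁₀(168.93/70.6)]
    = 3.0374 × [0.0012049 + 0.17051] = 0.5216 m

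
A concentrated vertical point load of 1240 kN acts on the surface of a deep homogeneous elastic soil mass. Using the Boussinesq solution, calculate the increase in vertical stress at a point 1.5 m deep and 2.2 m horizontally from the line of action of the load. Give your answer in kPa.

Δσ_z ≈ 14.9 kPa

Boussinesq vertical stress below a point load on an elastic half-space:
Δσ_z = 3P/(2πz²) · [1 + (r/z)²]^(−5/2)
r/z = 2.2/1.5 = 1.4667; [1+(r/z)²]^(−5/2) = 0.056734.
Δσ_z = 3×1240/(2π×1.5²) × 0.056734 = 263.14 × 0.056734 = 14.93 kPa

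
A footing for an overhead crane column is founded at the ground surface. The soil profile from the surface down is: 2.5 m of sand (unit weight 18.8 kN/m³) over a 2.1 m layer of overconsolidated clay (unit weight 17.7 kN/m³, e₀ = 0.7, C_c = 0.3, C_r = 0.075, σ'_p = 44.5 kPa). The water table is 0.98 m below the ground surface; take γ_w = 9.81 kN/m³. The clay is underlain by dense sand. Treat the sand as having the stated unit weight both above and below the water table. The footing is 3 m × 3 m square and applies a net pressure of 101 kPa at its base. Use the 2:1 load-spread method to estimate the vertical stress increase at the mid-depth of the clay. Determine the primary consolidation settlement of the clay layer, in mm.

Mid-depth of clay below the ground surface: z = 2.5 + 2.1/2 = 3.55 m.
Total vertical stress at mid-clay: σ_v = 18.8×2.5 + 17.7×1.05 = 65.585 kPa.
Pore pressure: u = 9.81×(3.55 − 0.98) = 25.212 kPa.
Initial effective stress: σ'_0 = σ_v − u = 65.585 − 25.212 = 40.373 kPa.
Stress increase at mid-clay by the 2:1 spreading method:
Δσ = qBL/((B+z)(L+z)) = 101×3×3/((3+3.55)(3+3.55)) = 21.188 kPa
Final effective stress: σ'_f = 40.373 + 21.188 = 61.561 kPa.
σ'_f = 61.561 > σ'_p = 44.5 kPa, so the stress path crosses the preconsolidation pressure — recompression up to σ'_p, then virgin compression beyond:
S_c = H/(1+e₀)·[C_r·log₁₀(σ'_p/σ'_0) + C_c·log₁₀(σ'_f/σ'_p)]
    = 2.1/1.7 × [0.075×log₁₀(44.5/40.373) + 0.3×log₁₀(61.561/44.5)]
    = 1.2353 × [0.0031702 + 0.042284] = 0.05615 m

S_c ≈ 56.1 mm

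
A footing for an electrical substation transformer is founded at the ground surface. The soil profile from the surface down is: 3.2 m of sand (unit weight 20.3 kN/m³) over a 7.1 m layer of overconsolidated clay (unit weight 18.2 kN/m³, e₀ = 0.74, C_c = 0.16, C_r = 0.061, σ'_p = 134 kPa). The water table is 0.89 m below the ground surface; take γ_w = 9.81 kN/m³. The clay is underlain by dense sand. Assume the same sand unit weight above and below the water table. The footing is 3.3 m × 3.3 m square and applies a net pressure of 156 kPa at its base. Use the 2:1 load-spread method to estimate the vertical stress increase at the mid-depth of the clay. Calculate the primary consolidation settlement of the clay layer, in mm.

Mid-depth of clay below the ground surface: z = 3.2 + 7.1/2 = 6.75 m.
Total vertical stress at mid-clay: σ_v = 20.3×3.2 + 18.2×3.55 = 129.57 kPa.
Pore pressure: u = 9.81×(6.75 − 0.89) = 57.487 kPa.
Initial effective stress: σ'_0 = σ_v − u = 129.57 − 57.487 = 72.083 kPa.
Stress increase at mid-clay by the 2:1 spreading method:
Δσ = qBL/((B+z)(L+z)) = 156×3.3×3.3/((3.3+6.75)(3.3+6.75)) = 16.82 kPa
Final effective stress: σ'_f = 72.083 + 16.82 = 88.903 kPa.
σ'_f = 88.903 ≤ σ'_p = 134 kPa, so the clay remains overconsolidated and only the recompression index applies:
S_c = C_r·H/(1+e₀)·log₁₀(σ'_f/σ'_0) = 0.061×7.1/1.74×log₁₀(88.903/72.083)
    = 0.24891 × 0.091084 = 0.02267 m

S_c ≈ 22.7 mm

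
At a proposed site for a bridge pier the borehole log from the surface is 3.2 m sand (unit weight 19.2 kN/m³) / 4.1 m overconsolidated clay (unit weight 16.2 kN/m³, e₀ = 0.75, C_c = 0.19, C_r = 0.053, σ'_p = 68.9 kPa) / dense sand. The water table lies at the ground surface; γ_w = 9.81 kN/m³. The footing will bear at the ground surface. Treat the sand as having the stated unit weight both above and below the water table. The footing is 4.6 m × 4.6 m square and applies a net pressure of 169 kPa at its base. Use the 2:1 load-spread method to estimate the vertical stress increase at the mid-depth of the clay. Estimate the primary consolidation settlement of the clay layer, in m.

Mid-depth of clay below the ground surface: z = 3.2 + 4.1/2 = 5.25 m.
Total vertical stress at mid-clay: σ_v = 19.2×3.2 + 16.2×2.05 = 94.65 kPa.
Pore pressure: u = 9.81×(5.25 − 0) = 51.503 kPa.
Initial effective stress: σ'_0 = σ_v − u = 94.65 − 51.503 = 43.147 kPa.
Stress increase at mid-clay by the 2:1 spreading method:
Δσ = qBL/((B+z)(L+z)) = 169×4.6×4.6/((4.6+5.25)(4.6+5.25)) = 36.858 kPa
Final effective stress: σ'_f = 43.147 + 36.858 = 80.005 kPa.
σ'_f = 80.005 > σ'_p = 68.9 kPa, so the stress path crosses the preconsolidation pressure — recompression up to σ'_p, then virgin compression beyond:
S_c = H/(1+e₀)·[C_r·log₁₀(σ'_p/σ'_0) + C_c·log₁₀(σ'_f/σ'_p)]
    = 4.1/1.75 × [0.053×log₁₀(68.9/43.147) + 0.19×log₁₀(80.005/68.9)]
    = 2.3429 × [0.010773 + 0.012331] = 0.05413 m

S_c ≈ 0.0541 m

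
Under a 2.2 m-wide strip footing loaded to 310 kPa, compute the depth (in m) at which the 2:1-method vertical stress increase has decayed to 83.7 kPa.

z ≈ 5.95 m

2:1 spreading — at depth z the loaded area has grown by z in each plan dimension:
qB/(B+z) = Δσ_z ⇒ z = qB/Δσ_z − B = 310×2.2/83.7 − 2.2 = 5.948 m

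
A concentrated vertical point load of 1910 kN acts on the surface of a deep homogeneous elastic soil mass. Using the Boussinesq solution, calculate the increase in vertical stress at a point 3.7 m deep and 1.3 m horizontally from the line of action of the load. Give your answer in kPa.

Δσ_z ≈ 49.8 kPa

Boussinesq vertical stress below a point load on an elastic half-space:
Δσ_z = 3P/(2πz²) · [1 + (r/z)²]^(−5/2)
r/z = 1.3/3.7 = 0.35135; [1+(r/z)²]^(−5/2) = 0.74751.
Δσ_z = 3×1910/(2π×3.7²) × 0.74751 = 66.615 × 0.74751 = 49.8 kPa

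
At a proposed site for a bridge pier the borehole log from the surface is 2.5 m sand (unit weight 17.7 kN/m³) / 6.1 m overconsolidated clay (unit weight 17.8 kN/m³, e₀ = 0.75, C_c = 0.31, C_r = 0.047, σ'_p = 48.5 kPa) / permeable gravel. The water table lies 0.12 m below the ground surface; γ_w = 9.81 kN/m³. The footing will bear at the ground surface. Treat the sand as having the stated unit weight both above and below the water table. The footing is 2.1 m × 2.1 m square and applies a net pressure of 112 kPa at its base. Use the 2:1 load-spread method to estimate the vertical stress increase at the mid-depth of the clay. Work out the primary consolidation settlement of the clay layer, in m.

S_c ≈ 0.0528 m

Mid-depth of clay below the ground surface: z = 2.5 + 6.1/2 = 5.55 m.
Total vertical stress at mid-clay: σ_v = 17.7×2.5 + 17.8×3.05 = 98.54 kPa.
Pore pressure: u = 9.81×(5.55 − 0.12) = 53.268 kPa.
Initial effective stress: σ'_0 = σ_v − u = 98.54 − 53.268 = 45.272 kPa.
Stress increase at mid-clay by the 2:1 spreading method:
Δσ = qBL/((B+z)(L+z)) = 112×2.1×2.1/((2.1+5.55)(2.1+5.55)) = 8.4398 kPa
Final effective stress: σ'_f = 45.272 + 8.4398 = 53.712 kPa.
σ'_f = 53.712 > σ'_p = 48.5 kPa, so the stress path crosses the preconsolidation pressure — recompression up to σ'_p, then virgin compression beyond:
S_c = H/(1+e₀)·[C_r·log₁₀(σ'_p/σ'_0) + C_c·log₁₀(σ'_f/σ'_p)]
    = 6.1/1.75 × [0.047×log₁₀(48.5/45.272) + 0.31×log₁₀(53.712/48.5)]
    = 3.4857 × [0.0014059 + 0.013742] = 0.0528 m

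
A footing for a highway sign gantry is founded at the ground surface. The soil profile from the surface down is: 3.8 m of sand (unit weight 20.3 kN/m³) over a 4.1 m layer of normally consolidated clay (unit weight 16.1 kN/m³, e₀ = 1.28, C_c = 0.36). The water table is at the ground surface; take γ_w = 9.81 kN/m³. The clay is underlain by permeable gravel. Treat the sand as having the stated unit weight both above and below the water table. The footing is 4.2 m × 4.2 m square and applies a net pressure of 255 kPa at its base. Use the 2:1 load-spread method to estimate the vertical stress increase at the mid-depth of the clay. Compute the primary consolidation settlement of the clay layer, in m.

S_c ≈ 0.172 m

Mid-depth of clay below the ground surface: z = 3.8 + 4.1/2 = 5.85 m.
Total vertical stress at mid-clay: σ_v = 20.3×3.8 + 16.1×2.05 = 110.15 kPa.
Pore pressure: u = 9.81×(5.85 − 0) = 57.389 kPa.
Initial effective stress: σ'_0 = σ_v − u = 110.15 − 57.389 = 52.761 kPa.
Stress increase at mid-clay by the 2:1 spreading method:
Δσ = qBL/((B+z)(L+z)) = 255×4.2×4.2/((4.2+5.85)(4.2+5.85)) = 44.536 kPa
Final effective stress: σ'_f = σ'_0 + Δσ = 52.761 + 44.536 = 97.297 kPa.
Normally consolidated clay, so the full stress increment lies on the virgin compression line:
S_c = C_c·H/(1+e₀)·log₁₀(σ'_f/σ'_0) = 0.36×4.1/(1+1.28)×log₁₀(97.297/52.761)
    = 0.64737 × 0.26579 = 0.1721 m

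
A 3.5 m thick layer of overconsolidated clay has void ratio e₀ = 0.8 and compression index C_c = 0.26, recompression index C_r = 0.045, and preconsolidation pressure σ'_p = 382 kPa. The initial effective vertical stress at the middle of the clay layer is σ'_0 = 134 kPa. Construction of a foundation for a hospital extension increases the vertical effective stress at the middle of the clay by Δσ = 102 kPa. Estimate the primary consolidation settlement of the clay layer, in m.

S_c ≈ 0.0215 m

Final effective stress: σ'_f = 134 + 102 = 236 kPa.
σ'_f = 236 ≤ σ'_p = 382 kPa, so the clay remains overconsolidated and only the recompression index applies:
S_c = C_r·H/(1+e₀)·log₁₀(σ'_f/σ'_0) = 0.045×3.5/1.8×log₁₀(236/134)
    = 0.087498 × 0.24581 = 0.02151 m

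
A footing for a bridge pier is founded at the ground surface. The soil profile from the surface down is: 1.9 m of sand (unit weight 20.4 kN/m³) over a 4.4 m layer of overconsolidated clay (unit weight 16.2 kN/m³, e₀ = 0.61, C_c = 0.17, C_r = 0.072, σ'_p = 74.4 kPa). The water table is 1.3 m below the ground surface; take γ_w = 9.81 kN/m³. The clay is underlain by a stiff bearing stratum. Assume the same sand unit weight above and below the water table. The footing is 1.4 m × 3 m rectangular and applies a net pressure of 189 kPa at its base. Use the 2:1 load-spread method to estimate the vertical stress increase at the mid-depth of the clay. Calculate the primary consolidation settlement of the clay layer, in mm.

Mid-depth of clay below the ground surface: z = 1.9 + 4.4/2 = 4.1 m.
Total vertical stress at mid-clay: σ_v = 20.4×1.9 + 16.2×2.2 = 74.4 kPa.
Pore pressure: u = 9.81×(4.1 − 1.3) = 27.468 kPa.
Initial effective stress: σ'_0 = σ_v − u = 74.4 − 27.468 = 46.932 kPa.
Stress increase at mid-clay by the 2:1 spreading method:
Δσ = qBL/((B+z)(L+z)) = 189×1.4×3/((1.4+4.1)(3+4.1)) = 20.328 kPa
Final effective stress: σ'_f = 46.932 + 20.328 = 67.26 kPa.
σ'_f = 67.26 ≤ σ'_p = 74.4 kPa, so the clay remains overconsolidated and only the recompression index applies:
S_c = C_r·H/(1+e₀)·log₁₀(σ'_f/σ'_0) = 0.072×4.4/1.61×log₁₀(67.26/46.932)
    = 0.19677 × 0.15629 = 0.03075 m

S_c ≈ 30.8 mm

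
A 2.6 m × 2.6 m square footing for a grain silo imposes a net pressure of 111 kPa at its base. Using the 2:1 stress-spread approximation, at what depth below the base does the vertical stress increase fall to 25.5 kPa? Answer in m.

2:1 spreading — at depth z the loaded area has grown by z in each plan dimension:
qB²/(B+z)² = Δσ_z ⇒ z = B(√(q/Δσ_z) − 1) = 2.6×(√(111/25.5) − 1) = 2.825 m

z ≈ 2.82 m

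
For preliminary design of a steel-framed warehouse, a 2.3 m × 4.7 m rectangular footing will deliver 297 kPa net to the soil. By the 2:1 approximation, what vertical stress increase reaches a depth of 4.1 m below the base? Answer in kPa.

By the 2:1 method the load spreads at 1 horizontal : 2 vertical, so at depth z the loaded area has grown by z in each plan dimension:
Δσ = qBL/((B+z)(L+z)) = 297×2.3×4.7/((2.3+4.1)(4.7+4.1)) = 57.006 kPa

Δσ_z ≈ 57 kPa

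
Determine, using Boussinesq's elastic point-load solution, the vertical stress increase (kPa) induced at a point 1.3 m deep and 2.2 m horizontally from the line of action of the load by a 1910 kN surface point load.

Boussinesq vertical stress below a point load on an elastic half-space:
Δσ_z = 3P/(2πz²) · [1 + (r/z)²]^(−5/2)
r/z = 2.2/1.3 = 1.6923; [1+(r/z)²]^(−5/2) = 0.034075.
Δσ_z = 3×1910/(2π×1.3²) × 0.034075 = 539.62 × 0.034075 = 18.39 kPa

Δσ_z ≈ 18.4 kPa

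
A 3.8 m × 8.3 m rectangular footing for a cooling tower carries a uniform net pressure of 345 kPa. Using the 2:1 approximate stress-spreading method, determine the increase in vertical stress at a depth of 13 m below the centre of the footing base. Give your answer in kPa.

Δσ_z ≈ 30.4 kPa

By the 2:1 method the load spreads at 1 horizontal : 2 vertical, so at depth z the loaded area has grown by z in each plan dimension:
Δσ = qBL/((B+z)(L+z)) = 345×3.8×8.3/((3.8+13)(8.3+13)) = 30.408 kPa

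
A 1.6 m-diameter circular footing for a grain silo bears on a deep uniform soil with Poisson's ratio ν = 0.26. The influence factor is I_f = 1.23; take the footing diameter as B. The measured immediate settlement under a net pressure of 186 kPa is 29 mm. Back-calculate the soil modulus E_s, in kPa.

S_e = q·B·(1−ν²)/E_s · I_f  ⇒  E_s = q·B·(1−ν²)·I_f / S_e.
E_s = 186 × 1.6 × 0.9324 × 1.23 / 0.029 = 11770 kPa

E_s ≈ 11800 kPa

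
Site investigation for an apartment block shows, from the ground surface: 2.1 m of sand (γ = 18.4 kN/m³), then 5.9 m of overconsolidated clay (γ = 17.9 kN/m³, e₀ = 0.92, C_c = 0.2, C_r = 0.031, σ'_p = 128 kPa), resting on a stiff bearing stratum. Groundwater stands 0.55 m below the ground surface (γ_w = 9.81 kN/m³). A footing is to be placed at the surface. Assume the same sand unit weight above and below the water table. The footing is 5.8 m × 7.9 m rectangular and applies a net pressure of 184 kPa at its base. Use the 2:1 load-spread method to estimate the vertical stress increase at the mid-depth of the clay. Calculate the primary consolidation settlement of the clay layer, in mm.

S_c ≈ 33.9 mm

Mid-depth of clay below the ground surface: z = 2.1 + 5.9/2 = 5.05 m.
Total vertical stress at mid-clay: σ_v = 18.4×2.1 + 17.9×2.95 = 91.445 kPa.
Pore pressure: u = 9.81×(5.05 − 0.55) = 44.145 kPa.
Initial effective stress: σ'_0 = σ_v − u = 91.445 − 44.145 = 47.3 kPa.
Stress increase at mid-clay by the 2:1 spreading method:
Δσ = qBL/((B+z)(L+z)) = 184×5.8×7.9/((5.8+5.05)(7.9+5.05)) = 60.003 kPa
Final effective stress: σ'_f = 47.3 + 60.003 = 107.3 kPa.
σ'_f = 107.3 ≤ σ'_p = 128 kPa, so the clay remains overconsolidated and only the recompression index applies:
S_c = C_r·H/(1+e₀)·log₁₀(σ'_f/σ'_0) = 0.031×5.9/1.92×log₁₀(107.3/47.3)
    = 0.09526 × 0.35574 = 0.03389 m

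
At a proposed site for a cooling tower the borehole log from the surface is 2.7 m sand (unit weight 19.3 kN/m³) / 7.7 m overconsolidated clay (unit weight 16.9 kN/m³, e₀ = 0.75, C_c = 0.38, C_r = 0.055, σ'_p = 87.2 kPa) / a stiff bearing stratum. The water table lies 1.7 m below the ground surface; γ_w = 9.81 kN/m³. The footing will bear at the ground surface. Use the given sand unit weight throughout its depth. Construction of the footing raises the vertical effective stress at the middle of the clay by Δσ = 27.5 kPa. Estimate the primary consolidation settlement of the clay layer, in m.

S_c ≈ 0.102 m

Mid-depth of clay below the ground surface: z = 2.7 + 7.7/2 = 6.55 m.
Total vertical stress at mid-clay: σ_v = 19.3×2.7 + 16.9×3.85 = 117.18 kPa.
Pore pressure: u = 9.81×(6.55 − 1.7) = 47.578 kPa.
Initial effective stress: σ'_0 = σ_v − u = 117.18 − 47.578 = 69.602 kPa.
Final effective stress: σ'_f = 69.602 + 27.5 = 97.102 kPa.
σ'_f = 97.102 > σ'_p = 87.2 kPa, so the stress path crosses the preconsolidation pressure — recompression up to σ'_p, then virgin compression beyond:
S_c = H/(1+e₀)·[C_r·log₁₀(σ'_p/σ'_0) + C_c·log₁₀(σ'_f/σ'_p)]
    = 7.7/1.75 × [0.055×log₁₀(87.2/69.602) + 0.38×log₁₀(97.102/87.2)]
    = 4.4 × [0.0053842 + 0.01775] = 0.1018 m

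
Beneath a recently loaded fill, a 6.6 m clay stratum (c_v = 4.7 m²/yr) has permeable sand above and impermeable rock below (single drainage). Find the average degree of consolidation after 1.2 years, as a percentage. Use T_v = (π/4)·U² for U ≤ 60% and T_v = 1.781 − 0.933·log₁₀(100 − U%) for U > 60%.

U ≈ 40.6 %

Drainage path length: H_d = H = 6.6 m (single drainage).
T_v = c_v·t/H_d² = 4.7×1.2/6.6² = 0.12948.
T_v = 0.12948 corresponds to the U ≤ 60% branch:
U = √(4T_v/π) = 0.406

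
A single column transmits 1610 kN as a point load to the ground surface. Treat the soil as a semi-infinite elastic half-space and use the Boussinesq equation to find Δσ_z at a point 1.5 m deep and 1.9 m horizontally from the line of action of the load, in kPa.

Boussinesq vertical stress below a point load on an elastic half-space:
Δσ_z = 3P/(2πz²) · [1 + (r/z)²]^(−5/2)
r/z = 1.9/1.5 = 1.2667; [1+(r/z)²]^(−5/2) = 0.091351.
Δσ_z = 3×1610/(2π×1.5²) × 0.091351 = 341.65 × 0.091351 = 31.21 kPa

Δσ_z ≈ 31.2 kPa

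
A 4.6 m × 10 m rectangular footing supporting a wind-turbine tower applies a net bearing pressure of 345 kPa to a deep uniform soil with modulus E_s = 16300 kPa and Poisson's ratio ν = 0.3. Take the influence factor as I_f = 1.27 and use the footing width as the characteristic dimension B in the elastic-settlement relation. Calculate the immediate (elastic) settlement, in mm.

Immediate (elastic) settlement: S_e = q·B·(1−ν²)/E_s · I_f.
S_e = 345 × 4.6 × (1 − 0.3²) / 16300 × 1.27
    = 345 × 4.6 × 0.91 / 16300 × 1.27
    = 0.1125 m = 112.5 mm

S_e ≈ 113 mm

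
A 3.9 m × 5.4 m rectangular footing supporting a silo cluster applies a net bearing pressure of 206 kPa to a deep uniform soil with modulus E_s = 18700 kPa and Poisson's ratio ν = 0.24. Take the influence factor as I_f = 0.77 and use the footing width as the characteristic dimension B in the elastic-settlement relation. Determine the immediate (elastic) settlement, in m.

Immediate (elastic) settlement: S_e = q·B·(1−ν²)/E_s · I_f.
S_e = 206 × 3.9 × (1 − 0.24²) / 18700 × 0.77
    = 206 × 3.9 × 0.9424 / 18700 × 0.77
    = 0.03118 m

S_e ≈ 0.0312 m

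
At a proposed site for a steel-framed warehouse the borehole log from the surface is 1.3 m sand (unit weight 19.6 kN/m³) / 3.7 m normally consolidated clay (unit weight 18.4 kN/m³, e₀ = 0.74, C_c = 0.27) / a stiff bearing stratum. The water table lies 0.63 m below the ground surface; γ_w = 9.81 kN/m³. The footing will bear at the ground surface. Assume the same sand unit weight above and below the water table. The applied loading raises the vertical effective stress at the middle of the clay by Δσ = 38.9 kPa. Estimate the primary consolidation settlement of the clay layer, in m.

S_c ≈ 0.187 m

Mid-depth of clay below the ground surface: z = 1.3 + 3.7/2 = 3.15 m.
Total vertical stress at mid-clay: σ_v = 19.6×1.3 + 18.4×1.85 = 59.52 kPa.
Pore pressure: u = 9.81×(3.15 − 0.63) = 24.721 kPa.
Initial effective stress: σ'_0 = σ_v − u = 59.52 − 24.721 = 34.799 kPa.
Final effective stress: σ'_f = σ'_0 + Δσ = 34.799 + 38.9 = 73.699 kPa.
Normally consolidated clay, so the full stress increment lies on the virgin compression line:
S_c = C_c·H/(1+e₀)·log₁₀(σ'_f/σ'_0) = 0.27×3.7/(1+0.74)×log₁₀(73.699/34.799)
    = 0.57414 × 0.32589 = 0.1871 m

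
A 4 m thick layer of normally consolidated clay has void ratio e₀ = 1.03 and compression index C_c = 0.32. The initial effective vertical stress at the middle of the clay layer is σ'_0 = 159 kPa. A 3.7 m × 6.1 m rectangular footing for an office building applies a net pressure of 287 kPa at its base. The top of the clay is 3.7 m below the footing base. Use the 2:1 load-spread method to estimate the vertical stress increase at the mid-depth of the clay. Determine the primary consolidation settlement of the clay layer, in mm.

S_c ≈ 85.7 mm

Mid-depth of clay below the footing base: z = 3.7 + 4/2 = 5.7 m.
Stress increase at mid-clay by the 2:1 spreading method:
Δσ = qBL/((B+z)(L+z)) = 287×3.7×6.1/((3.7+5.7)(6.1+5.7)) = 58.399 kPa
Final effective stress: σ'_f = σ'_0 + Δσ = 159 + 58.399 = 217.4 kPa.
Normally consolidated clay, so the full stress increment lies on the virgin compression line:
S_c = C_c·H/(1+e₀)·log₁₀(σ'_f/σ'_0) = 0.32×4/(1+1.03)×log₁₀(217.4/159)
    = 0.63054 × 0.13586 = 0.08567 m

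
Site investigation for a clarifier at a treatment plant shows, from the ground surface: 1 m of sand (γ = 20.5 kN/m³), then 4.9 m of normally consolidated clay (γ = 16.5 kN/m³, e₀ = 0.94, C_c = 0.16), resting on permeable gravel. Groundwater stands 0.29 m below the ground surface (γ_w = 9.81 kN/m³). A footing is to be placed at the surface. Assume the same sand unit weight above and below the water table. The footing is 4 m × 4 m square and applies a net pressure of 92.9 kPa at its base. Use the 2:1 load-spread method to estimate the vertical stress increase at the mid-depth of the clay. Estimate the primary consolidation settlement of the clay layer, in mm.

Mid-depth of clay below the ground surface: z = 1 + 4.9/2 = 3.45 m.
Total vertical stress at mid-clay: σ_v = 20.5×1 + 16.5×2.45 = 60.925 kPa.
Pore pressure: u = 9.81×(3.45 − 0.29) = 31 kPa.
Initial effective stress: σ'_0 = σ_v − u = 60.925 − 31 = 29.925 kPa.
Stress increase at mid-clay by the 2:1 spreading method:
Δσ = qBL/((B+z)(L+z)) = 92.9×4×4/((4+3.45)(4+3.45)) = 26.781 kPa
Final effective stress: σ'_f = σ'_0 + Δσ = 29.925 + 26.781 = 56.706 kPa.
Normally consolidated clay, so the full stress increment lies on the virgin compression line:
S_c = C_c·H/(1+e₀)·log₁₀(σ'_f/σ'_0) = 0.16×4.9/(1+0.94)×log₁₀(56.706/29.925)
    = 0.40412 × 0.27759 = 0.1122 m

S_c ≈ 112 mm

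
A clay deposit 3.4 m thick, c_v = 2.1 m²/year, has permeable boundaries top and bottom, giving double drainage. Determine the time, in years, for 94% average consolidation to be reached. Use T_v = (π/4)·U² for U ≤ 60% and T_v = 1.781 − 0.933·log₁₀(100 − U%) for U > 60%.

t ≈ 1.45 years

Drainage path length: H_d = H/2 = 1.7 m (double drainage).
U > 60%: T_v = 1.781 − 0.933·log₁₀(100 − 94) = 1.055.
t = T_v·H_d²/c_v = 1.055×1.7²/2.1 = 1.452 years.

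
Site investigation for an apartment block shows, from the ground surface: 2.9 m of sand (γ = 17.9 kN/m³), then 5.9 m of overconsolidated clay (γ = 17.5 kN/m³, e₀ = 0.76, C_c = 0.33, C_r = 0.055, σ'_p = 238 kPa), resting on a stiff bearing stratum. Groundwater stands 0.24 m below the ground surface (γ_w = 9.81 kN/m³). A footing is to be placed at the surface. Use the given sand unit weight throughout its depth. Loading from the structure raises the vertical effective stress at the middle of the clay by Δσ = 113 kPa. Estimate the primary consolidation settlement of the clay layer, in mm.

Mid-depth of clay below the ground surface: z = 2.9 + 5.9/2 = 5.85 m.
Total vertical stress at mid-clay: σ_v = 17.9×2.9 + 17.5×2.95 = 103.53 kPa.
Pore pressure: u = 9.81×(5.85 − 0.24) = 55.034 kPa.
Initial effective stress: σ'_0 = σ_v − u = 103.53 − 55.034 = 48.496 kPa.
Final effective stress: σ'_f = 48.496 + 113 = 161.5 kPa.
σ'_f = 161.5 ≤ σ'_p = 238 kPa, so the clay remains overconsolidated and only the recompression index applies:
S_c = C_r·H/(1+e₀)·log₁₀(σ'_f/σ'_0) = 0.055×5.9/1.76×log₁₀(161.5/48.496)
    = 0.18438 × 0.52247 = 0.09633 m

S_c ≈ 96.3 mm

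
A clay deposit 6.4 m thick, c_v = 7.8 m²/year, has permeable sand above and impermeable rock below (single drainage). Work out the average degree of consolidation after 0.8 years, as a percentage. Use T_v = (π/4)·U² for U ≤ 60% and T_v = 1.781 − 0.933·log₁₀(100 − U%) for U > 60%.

U ≈ 44 %

Drainage path length: H_d = H = 6.4 m (single drainage).
T_v = c_v·t/H_d² = 7.8×0.8/6.4² = 0.15234.
T_v = 0.15234 corresponds to the U ≤ 60% branch:
U = √(4T_v/π) = 0.4404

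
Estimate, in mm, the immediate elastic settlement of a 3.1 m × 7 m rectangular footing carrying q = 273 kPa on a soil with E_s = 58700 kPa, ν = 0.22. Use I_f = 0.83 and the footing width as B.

S_e ≈ 11.4 mm

Immediate (elastic) settlement: S_e = q·B·(1−ν²)/E_s · I_f.
S_e = 273 × 3.1 × (1 − 0.22²) / 58700 × 0.83
    = 273 × 3.1 × 0.9516 / 58700 × 0.83
    = 0.01139 m = 11.39 mm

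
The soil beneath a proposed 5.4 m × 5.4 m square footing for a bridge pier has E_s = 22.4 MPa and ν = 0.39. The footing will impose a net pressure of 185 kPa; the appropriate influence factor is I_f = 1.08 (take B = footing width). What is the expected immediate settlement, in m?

Immediate (elastic) settlement: S_e = q·B·(1−ν²)/E_s · I_f.
E_s = 22.4 MPa = 22400 kPa.
S_e = 185 × 5.4 × (1 − 0.39²) / 22400 × 1.08
    = 185 × 5.4 × 0.8479 / 22400 × 1.08
    = 0.04084 m

S_e ≈ 0.0408 m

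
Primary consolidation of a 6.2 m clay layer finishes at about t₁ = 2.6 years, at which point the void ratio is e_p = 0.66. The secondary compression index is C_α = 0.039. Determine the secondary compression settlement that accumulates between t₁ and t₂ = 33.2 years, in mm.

Secondary compression: S_s = C_α·H/(1+e_p)·log₁₀(t₂/t₁)
S_s = 0.039×6.2/(1+0.66)×log₁₀(33.2/2.6)
    = 0.1457 × 1.106 = 0.1611 m

S_s ≈ 161 mm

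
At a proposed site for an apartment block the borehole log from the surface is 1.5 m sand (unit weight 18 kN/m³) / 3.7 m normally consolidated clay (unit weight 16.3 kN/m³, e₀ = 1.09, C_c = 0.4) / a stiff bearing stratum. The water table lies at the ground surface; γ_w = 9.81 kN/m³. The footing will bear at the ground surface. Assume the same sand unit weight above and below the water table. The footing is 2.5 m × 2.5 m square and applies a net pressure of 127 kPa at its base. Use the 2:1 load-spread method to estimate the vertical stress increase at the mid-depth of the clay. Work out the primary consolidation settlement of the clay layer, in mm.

Mid-depth of clay below the ground surface: z = 1.5 + 3.7/2 = 3.35 m.
Total vertical stress at mid-clay: σ_v = 18×1.5 + 16.3×1.85 = 57.155 kPa.
Pore pressure: u = 9.81×(3.35 − 0) = 32.864 kPa.
Initial effective stress: σ'_0 = σ_v − u = 57.155 − 32.864 = 24.291 kPa.
Stress increase at mid-clay by the 2:1 spreading method:
Δσ = qBL/((B+z)(L+z)) = 127×2.5×2.5/((2.5+3.35)(2.5+3.35)) = 23.194 kPa
Final effective stress: σ'_f = σ'_0 + Δσ = 24.291 + 23.194 = 47.485 kPa.
Normally consolidated clay, so the full stress increment lies on the virgin compression line:
S_c = C_c·H/(1+e₀)·log₁₀(σ'_f/σ'_0) = 0.4×3.7/(1+1.09)×log₁₀(47.485/24.291)
    = 0.70813 × 0.29111 = 0.2061 m

S_c ≈ 206 mm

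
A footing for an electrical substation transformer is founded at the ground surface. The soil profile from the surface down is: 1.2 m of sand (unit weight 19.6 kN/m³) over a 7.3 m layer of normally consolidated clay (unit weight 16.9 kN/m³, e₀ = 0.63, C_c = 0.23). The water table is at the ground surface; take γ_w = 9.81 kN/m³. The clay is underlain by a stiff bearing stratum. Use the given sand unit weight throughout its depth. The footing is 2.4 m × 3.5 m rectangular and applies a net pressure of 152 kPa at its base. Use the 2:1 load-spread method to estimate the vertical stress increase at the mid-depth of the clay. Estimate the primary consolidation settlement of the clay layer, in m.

S_c ≈ 0.199 m

Mid-depth of clay below the ground surface: z = 1.2 + 7.3/2 = 4.85 m.
Total vertical stress at mid-clay: σ_v = 19.6×1.2 + 16.9×3.65 = 85.205 kPa.
Pore pressure: u = 9.81×(4.85 − 0) = 47.578 kPa.
Initial effective stress: σ'_0 = σ_v − u = 85.205 − 47.578 = 37.627 kPa.
Stress increase at mid-clay by the 2:1 spreading method:
Δσ = qBL/((B+z)(L+z)) = 152×2.4×3.5/((2.4+4.85)(3.5+4.85)) = 21.091 kPa
Final effective stress: σ'_f = σ'_0 + Δσ = 37.627 + 21.091 = 58.718 kPa.
Normally consolidated clay, so the full stress increment lies on the virgin compression line:
S_c = C_c·H/(1+e₀)·log₁₀(σ'_f/σ'_0) = 0.23×7.3/(1+0.63)×log₁₀(58.718/37.627)
    = 1.0301 × 0.19327 = 0.1991 m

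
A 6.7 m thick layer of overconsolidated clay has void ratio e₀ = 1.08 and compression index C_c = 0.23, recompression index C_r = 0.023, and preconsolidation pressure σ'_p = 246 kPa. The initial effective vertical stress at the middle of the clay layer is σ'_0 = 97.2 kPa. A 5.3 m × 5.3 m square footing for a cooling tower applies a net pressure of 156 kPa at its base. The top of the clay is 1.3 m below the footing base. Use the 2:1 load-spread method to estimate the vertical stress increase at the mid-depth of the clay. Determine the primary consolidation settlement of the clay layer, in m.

S_c ≈ 0.0121 m

Mid-depth of clay below the footing base: z = 1.3 + 6.7/2 = 4.65 m.
Stress increase at mid-clay by the 2:1 spreading method:
Δσ = qBL/((B+z)(L+z)) = 156×5.3×5.3/((5.3+4.65)(5.3+4.65)) = 44.262 kPa
Final effective stress: σ'_f = 97.2 + 44.262 = 141.46 kPa.
σ'_f = 141.46 ≤ σ'_p = 246 kPa, so the clay remains overconsolidated and only the recompression index applies:
S_c = C_r·H/(1+e₀)·log₁₀(σ'_f/σ'_0) = 0.023×6.7/2.08×log₁₀(141.46/97.2)
    = 0.074088 × 0.16297 = 0.01207 m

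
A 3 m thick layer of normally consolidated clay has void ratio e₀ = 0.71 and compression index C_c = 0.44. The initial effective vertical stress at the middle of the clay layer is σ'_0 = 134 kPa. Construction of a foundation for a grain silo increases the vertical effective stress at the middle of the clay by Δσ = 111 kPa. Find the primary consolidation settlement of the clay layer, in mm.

Final effective stress: σ'_f = σ'_0 + Δσ = 134 + 111 = 245 kPa.
Normally consolidated clay, so the full stress increment lies on the virgin compression line:
S_c = C_c·H/(1+e₀)·log₁₀(σ'_f/σ'_0) = 0.44×3/(1+0.71)×log₁₀(245/134)
    = 0.77193 × 0.26206 = 0.2023 m

S_c ≈ 202 mm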